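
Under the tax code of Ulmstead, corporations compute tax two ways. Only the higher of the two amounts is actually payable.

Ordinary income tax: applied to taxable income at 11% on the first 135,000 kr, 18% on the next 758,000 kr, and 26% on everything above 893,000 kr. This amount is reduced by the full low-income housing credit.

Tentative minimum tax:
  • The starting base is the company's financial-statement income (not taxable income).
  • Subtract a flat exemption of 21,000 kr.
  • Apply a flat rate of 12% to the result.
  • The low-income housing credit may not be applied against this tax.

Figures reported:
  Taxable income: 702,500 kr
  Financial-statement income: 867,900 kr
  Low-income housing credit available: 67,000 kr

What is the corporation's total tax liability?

101,628 kr

Tentative minimum tax:
  Base (financial-statement income): 867,900 kr
  Less exemption 21,000 kr → base 846,900 kr
  846,900 kr × 12% = 101,628 kr

Ordinary income tax:
  135,000 kr × 11% = 14,850 kr
  567,500 kr × 18% = 102,150 kr
  → 117,000 kr
  Less low-income housing credit 67,000 kr → 50,000 kr

101,628 kr > 50,000 kr, so the tentative minimum tax is the binding amount.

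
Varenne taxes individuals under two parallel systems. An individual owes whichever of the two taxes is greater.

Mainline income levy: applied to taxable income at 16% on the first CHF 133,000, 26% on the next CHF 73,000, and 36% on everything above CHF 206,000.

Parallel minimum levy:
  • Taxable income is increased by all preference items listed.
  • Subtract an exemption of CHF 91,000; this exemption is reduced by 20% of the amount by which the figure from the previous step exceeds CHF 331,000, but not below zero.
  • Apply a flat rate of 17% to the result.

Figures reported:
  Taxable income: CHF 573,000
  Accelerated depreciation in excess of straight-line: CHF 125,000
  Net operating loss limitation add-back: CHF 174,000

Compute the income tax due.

Mainline income levy:
  CHF 133,000 × 16% = CHF 21,280
  CHF 73,000 × 26% = CHF 18,980
  CHF 367,000 × 36% = CHF 132,120
  → CHF 172,380

Parallel minimum levy:
  Adjusted income: CHF 573,000 + CHF 125,000 + CHF 174,000 = CHF 872,000
  Exemption: 20% × (CHF 872,000 − CHF 331,000) = CHF 108,200 ≥ CHF 91,000, so the exemption is fully phased out
  Base: CHF 872,000 − CHF 0 = CHF 872,000
  CHF 872,000 × 17% = CHF 148,240

CHF 172,380 > CHF 148,240, so the mainline income levy governs.

CHF 172,380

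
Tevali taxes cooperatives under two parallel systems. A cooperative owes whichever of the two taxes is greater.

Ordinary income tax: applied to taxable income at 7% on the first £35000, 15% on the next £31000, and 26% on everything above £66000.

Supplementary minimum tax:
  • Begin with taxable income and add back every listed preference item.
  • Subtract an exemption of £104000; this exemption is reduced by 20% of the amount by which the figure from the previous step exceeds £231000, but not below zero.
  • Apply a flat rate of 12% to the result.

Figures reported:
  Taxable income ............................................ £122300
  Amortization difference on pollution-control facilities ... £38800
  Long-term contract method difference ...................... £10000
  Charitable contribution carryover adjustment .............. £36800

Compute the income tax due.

£21738

Supplementary minimum tax:
  Adjusted income: £122300 + £38800 + £10000 + £36800 = £207900
  Exemption: £207900 ≤ £231000, so full £104000 applies
  Base: £207900 − £104000 = £103900
  £103900 × 12% = £12468

Ordinary income tax:
  £35000 × 7% = £2450
  £31000 × 15% = £4650
  £56300 × 26% = £14638
  → £21738

£21738 > £12468, so the ordinary income tax governs.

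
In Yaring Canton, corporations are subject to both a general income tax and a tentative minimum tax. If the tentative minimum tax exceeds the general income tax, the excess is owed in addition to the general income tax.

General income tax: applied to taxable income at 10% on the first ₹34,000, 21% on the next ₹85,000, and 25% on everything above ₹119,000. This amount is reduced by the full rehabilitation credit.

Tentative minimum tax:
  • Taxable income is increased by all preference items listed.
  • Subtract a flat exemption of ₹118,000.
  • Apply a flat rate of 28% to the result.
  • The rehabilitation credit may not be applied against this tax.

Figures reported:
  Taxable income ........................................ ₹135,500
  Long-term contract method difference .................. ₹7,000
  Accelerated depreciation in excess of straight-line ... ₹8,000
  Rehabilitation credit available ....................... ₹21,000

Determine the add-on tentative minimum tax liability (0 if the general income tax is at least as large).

General income tax:
  ₹34,000 × 10% = ₹3,400
  ₹85,000 × 21% = ₹17,850
  ₹16,500 × 25% = ₹4,125
  → ₹25,375
  Less rehabilitation credit ₹21,000 → ₹4,375

Tentative minimum tax:
  Adjusted income: ₹135,500 + ₹7,000 + ₹8,000 = ₹150,500
  Less exemption ₹118,000 → base ₹32,500
  ₹32,500 × 28% = ₹9,100

Excess of tentative minimum tax over general income tax: ₹9,100 − ₹4,375 = ₹4,725.

₹4,725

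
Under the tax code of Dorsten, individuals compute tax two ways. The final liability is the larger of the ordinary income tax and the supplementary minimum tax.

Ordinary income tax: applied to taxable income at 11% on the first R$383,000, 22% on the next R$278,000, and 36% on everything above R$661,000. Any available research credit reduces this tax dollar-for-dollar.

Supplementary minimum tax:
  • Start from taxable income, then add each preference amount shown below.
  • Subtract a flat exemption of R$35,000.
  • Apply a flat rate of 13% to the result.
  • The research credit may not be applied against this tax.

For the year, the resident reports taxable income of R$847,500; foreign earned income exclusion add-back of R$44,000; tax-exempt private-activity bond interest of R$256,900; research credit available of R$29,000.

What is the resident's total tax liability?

Ordinary income tax:
  R$383,000 × 11% = R$42,130
  R$278,000 × 22% = R$61,160
  R$186,500 × 36% = R$67,140
  → R$170,430
  Less research credit R$29,000 → R$141,430

Supplementary minimum tax:
  Adjusted income: R$847,500 + R$44,000 + R$256,900 = R$1,148,400
  Less exemption R$35,000 → base R$1,113,400
  R$1,113,400 × 13% = R$144,742

R$144,742 > R$141,430, so the supplementary minimum tax is the binding amount.

R$144,742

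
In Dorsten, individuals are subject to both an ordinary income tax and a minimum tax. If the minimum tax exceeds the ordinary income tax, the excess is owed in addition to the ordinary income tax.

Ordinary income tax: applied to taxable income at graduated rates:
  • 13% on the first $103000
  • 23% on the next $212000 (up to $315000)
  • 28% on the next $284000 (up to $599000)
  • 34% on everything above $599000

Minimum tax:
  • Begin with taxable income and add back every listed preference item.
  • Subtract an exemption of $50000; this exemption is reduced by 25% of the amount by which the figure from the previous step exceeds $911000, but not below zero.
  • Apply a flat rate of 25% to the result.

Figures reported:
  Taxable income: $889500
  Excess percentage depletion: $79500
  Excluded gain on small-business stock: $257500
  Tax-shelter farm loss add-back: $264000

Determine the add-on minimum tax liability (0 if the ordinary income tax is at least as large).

Ordinary income tax:
  $103000 × 13% = $13390
  $212000 × 23% = $48760
  $284000 × 28% = $79520
  $290500 × 34% = $98770
  → $240440

Minimum tax:
  Adjusted income: $889500 + $79500 + $257500 + $264000 = $1490500
  Exemption: 25% × ($1490500 − $911000) = $144875 ≥ $50000, so the exemption is fully phased out
  Base: $1490500 − $0 = $1490500
  $1490500 × 25% = $372625

Excess of minimum tax over ordinary income tax: $372625 − $240440 = $132185.

$132185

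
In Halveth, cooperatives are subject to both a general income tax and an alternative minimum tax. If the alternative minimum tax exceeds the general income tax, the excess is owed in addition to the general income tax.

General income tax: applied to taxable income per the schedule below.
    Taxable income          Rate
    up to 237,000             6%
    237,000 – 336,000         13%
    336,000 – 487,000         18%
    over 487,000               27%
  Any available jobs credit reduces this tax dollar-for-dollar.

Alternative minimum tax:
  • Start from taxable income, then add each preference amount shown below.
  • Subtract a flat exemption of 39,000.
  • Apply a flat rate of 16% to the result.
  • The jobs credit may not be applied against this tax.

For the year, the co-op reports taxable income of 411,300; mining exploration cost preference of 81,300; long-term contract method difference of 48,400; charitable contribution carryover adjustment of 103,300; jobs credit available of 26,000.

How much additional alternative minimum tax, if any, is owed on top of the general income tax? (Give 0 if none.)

Alternative minimum tax:
  Adjusted income: 411,300 + 81,300 + 48,400 + 103,300 = 644,300
  Less exemption 39,000 → base 605,300
  605,300 × 16% = 96,848

General income tax:
  237,000 × 6% = 14,220
  99,000 × 13% = 12,870
  75,300 × 18% = 13,554
  → 40,644
  Less jobs credit 26,000 → 14,644

Excess of alternative minimum tax over general income tax: 96,848 − 14,644 = 82,204.

82,204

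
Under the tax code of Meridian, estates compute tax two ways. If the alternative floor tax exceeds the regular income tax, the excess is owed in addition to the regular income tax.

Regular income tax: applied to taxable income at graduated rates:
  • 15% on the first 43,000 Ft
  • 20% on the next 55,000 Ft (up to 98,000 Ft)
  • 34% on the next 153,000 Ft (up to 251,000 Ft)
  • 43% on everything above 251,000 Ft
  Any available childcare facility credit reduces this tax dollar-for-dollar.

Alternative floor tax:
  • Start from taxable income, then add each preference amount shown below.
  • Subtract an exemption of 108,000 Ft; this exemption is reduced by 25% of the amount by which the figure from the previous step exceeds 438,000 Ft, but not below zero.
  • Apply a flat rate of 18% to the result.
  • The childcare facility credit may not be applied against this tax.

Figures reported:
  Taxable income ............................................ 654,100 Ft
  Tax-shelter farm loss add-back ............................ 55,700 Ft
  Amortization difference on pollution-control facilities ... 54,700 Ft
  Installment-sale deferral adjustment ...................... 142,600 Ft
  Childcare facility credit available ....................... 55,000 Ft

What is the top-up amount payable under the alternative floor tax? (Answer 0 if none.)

Regular income tax:
  43,000 Ft × 15% = 6,450 Ft
  55,000 Ft × 20% = 11,000 Ft
  153,000 Ft × 34% = 52,020 Ft
  403,100 Ft × 43% = 173,333 Ft
  → 242,803 Ft
  Less childcare facility credit 55,000 Ft → 187,803 Ft

Alternative floor tax:
  Adjusted income: 654,100 Ft + 55,700 Ft + 54,700 Ft + 142,600 Ft = 907,100 Ft
  Exemption: 25% × (907,100 Ft − 438,000 Ft) = 117,275 Ft ≥ 108,000 Ft, so the exemption is fully phased out
  Base: 907,100 Ft − 0 Ft = 907,100 Ft
  907,100 Ft × 18% = 163,278 Ft

163,278 Ft ≤ 187,803 Ft, so no add-on is due.

0 Ft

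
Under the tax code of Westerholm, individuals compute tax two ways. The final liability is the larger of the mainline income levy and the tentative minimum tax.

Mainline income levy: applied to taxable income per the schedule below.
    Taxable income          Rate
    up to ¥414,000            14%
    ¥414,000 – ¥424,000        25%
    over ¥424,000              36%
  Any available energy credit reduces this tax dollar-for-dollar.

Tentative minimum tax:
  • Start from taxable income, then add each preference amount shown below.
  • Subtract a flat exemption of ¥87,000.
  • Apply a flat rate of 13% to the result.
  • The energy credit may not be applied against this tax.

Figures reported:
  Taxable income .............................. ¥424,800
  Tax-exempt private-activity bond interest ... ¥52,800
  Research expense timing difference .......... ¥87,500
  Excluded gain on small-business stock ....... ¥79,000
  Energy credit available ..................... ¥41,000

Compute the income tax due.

¥72,423

Tentative minimum tax:
  Adjusted income: ¥424,800 + ¥52,800 + ¥87,500 + ¥79,000 = ¥644,100
  Less exemption ¥87,000 → base ¥557,100
  ¥557,100 × 13% = ¥72,423

Mainline income levy:
  ¥414,000 × 14% = ¥57,960
  ¥10,000 × 25% = ¥2,500
  ¥800 × 36% = ¥288
  → ¥60,748
  Less energy credit ¥41,000 → ¥19,748

¥72,423 > ¥19,748, so the tentative minimum tax is the binding amount.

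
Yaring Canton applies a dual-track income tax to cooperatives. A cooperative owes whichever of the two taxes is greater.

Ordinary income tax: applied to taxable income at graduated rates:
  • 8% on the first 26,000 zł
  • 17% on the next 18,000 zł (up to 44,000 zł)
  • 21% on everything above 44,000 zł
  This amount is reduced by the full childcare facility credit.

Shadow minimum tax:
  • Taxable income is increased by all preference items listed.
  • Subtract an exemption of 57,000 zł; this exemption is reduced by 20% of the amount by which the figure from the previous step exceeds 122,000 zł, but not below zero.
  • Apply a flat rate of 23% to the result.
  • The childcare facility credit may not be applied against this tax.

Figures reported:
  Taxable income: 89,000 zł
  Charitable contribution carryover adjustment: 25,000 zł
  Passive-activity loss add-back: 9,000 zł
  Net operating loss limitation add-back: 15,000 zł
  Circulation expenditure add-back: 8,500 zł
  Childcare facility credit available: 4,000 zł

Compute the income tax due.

Ordinary income tax:
  26,000 zł × 8% = 2,080 zł
  18,000 zł × 17% = 3,060 zł
  45,000 zł × 21% = 9,450 zł
  → 14,590 zł
  Less childcare facility credit 4,000 zł → 10,590 zł

Shadow minimum tax:
  Adjusted income: 89,000 zł + 25,000 zł + 9,000 zł + 15,000 zł + 8,500 zł = 146,500 zł
  Exemption: 57,000 zł − 20% × (146,500 zł − 122,000 zł) = 57,000 zł − 4,900 zł = 52,100 zł
  Base: 146,500 zł − 52,100 zł = 94,400 zł
  94,400 zł × 23% = 21,712 zł

21,712 zł > 10,590 zł, so the shadow minimum tax is the binding amount.

21,712 zł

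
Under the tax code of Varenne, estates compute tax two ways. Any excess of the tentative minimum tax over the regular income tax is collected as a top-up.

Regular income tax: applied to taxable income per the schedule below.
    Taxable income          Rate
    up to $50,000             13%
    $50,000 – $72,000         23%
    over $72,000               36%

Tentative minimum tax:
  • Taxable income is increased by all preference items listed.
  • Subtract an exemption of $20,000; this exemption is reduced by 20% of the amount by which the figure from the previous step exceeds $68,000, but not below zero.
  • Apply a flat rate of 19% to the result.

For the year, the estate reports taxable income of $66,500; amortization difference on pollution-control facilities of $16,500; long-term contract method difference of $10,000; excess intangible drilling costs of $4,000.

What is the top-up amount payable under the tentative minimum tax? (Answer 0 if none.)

Tentative minimum tax:
  Adjusted income: $66,500 + $16,500 + $10,000 + $4,000 = $97,000
  Exemption: $20,000 − 20% × ($97,000 − $68,000) = $20,000 − $5,800 = $14,200
  Base: $97,000 − $14,200 = $82,800
  $82,800 × 19% = $15,732

Regular income tax:
  $50,000 × 13% = $6,500
  $16,500 × 23% = $3,795
  → $10,295

Excess of tentative minimum tax over regular income tax: $15,732 − $10,295 = $5,437.

$5,437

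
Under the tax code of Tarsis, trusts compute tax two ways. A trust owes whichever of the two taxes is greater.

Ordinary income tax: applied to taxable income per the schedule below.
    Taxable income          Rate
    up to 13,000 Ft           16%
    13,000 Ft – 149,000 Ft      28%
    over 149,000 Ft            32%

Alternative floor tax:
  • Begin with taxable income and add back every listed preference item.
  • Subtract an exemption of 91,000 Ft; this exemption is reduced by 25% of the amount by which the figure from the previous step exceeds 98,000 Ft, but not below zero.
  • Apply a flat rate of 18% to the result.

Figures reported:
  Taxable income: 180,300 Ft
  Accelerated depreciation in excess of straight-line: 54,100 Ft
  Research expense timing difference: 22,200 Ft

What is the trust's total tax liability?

Ordinary income tax:
  13,000 Ft × 16% = 2,080 Ft
  136,000 Ft × 28% = 38,080 Ft
  31,300 Ft × 32% = 10,016 Ft
  → 50,176 Ft

Alternative floor tax:
  Adjusted income: 180,300 Ft + 54,100 Ft + 22,200 Ft = 256,600 Ft
  Exemption: 91,000 Ft − 25% × (256,600 Ft − 98,000 Ft) = 91,000 Ft − 39,650 Ft = 51,350 Ft
  Base: 256,600 Ft − 51,350 Ft = 205,250 Ft
  205,250 Ft × 18% = 36,945 Ft

50,176 Ft > 36,945 Ft, so the ordinary income tax governs.

50,176 Ft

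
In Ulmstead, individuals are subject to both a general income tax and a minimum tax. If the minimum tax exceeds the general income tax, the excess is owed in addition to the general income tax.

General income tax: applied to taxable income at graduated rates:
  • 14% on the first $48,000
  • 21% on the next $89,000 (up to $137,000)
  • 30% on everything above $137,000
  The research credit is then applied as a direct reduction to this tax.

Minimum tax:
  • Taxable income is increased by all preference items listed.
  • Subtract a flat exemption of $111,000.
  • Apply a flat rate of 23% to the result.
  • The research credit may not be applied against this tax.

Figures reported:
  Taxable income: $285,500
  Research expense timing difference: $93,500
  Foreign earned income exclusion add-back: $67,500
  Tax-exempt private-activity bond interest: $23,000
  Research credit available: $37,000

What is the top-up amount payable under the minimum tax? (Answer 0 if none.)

$49,495

Minimum tax:
  Adjusted income: $285,500 + $93,500 + $67,500 + $23,000 = $469,500
  Less exemption $111,000 → base $358,500
  $358,500 × 23% = $82,455

General income tax:
  $48,000 × 14% = $6,720
  $89,000 × 21% = $18,690
  $148,500 × 30% = $44,550
  → $69,960
  Less research credit $37,000 → $32,960

Excess of minimum tax over general income tax: $82,455 − $32,960 = $49,495.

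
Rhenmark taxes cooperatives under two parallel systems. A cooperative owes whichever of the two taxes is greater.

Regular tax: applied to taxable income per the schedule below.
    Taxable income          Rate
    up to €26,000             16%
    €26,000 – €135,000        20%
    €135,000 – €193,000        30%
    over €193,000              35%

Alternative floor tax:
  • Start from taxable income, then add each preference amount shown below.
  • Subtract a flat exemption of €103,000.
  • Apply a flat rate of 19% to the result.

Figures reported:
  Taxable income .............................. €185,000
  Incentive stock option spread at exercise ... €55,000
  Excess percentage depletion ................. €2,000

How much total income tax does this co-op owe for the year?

€40,960

Regular tax:
  €26,000 × 16% = €4,160
  €109,000 × 20% = €21,800
  €50,000 × 30% = €15,000
  → €40,960

Alternative floor tax:
  Adjusted income: €185,000 + €55,000 + €2,000 = €242,000
  Less exemption €103,000 → base €139,000
  €139,000 × 19% = €26,410

€40,960 > €26,410, so the regular tax governs.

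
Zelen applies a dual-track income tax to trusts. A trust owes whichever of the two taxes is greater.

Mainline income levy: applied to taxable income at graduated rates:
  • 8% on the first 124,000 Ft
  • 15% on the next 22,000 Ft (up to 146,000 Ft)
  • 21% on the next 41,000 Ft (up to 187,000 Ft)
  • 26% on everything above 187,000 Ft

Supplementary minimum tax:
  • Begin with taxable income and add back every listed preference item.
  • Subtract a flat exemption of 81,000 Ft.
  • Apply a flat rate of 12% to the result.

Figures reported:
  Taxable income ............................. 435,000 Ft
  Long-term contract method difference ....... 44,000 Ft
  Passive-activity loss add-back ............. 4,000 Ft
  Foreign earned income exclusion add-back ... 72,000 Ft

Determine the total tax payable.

86,310 Ft

Mainline income levy:
  124,000 Ft × 8% = 9,920 Ft
  22,000 Ft × 15% = 3,300 Ft
  41,000 Ft × 21% = 8,610 Ft
  248,000 Ft × 26% = 64,480 Ft
  → 86,310 Ft

Supplementary minimum tax:
  Adjusted income: 435,000 Ft + 44,000 Ft + 4,000 Ft + 72,000 Ft = 555,000 Ft
  Less exemption 81,000 Ft → base 474,000 Ft
  474,000 Ft × 12% = 56,880 Ft

86,310 Ft > 56,880 Ft, so the mainline income levy governs.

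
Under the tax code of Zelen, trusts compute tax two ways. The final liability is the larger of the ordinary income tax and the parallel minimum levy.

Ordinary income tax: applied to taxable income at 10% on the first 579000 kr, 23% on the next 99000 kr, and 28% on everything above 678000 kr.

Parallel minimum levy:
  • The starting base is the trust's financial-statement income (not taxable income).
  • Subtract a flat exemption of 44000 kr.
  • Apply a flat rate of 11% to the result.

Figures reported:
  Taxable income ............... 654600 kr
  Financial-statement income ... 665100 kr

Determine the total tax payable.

75288 kr

Ordinary income tax:
  579000 kr × 10% = 57900 kr
  75600 kr × 23% = 17388 kr
  → 75288 kr

Parallel minimum levy:
  Base (financial-statement income): 665100 kr
  Less exemption 44000 kr → base 621100 kr
  621100 kr × 11% = 68321 kr

75288 kr > 68321 kr, so the ordinary income tax governs.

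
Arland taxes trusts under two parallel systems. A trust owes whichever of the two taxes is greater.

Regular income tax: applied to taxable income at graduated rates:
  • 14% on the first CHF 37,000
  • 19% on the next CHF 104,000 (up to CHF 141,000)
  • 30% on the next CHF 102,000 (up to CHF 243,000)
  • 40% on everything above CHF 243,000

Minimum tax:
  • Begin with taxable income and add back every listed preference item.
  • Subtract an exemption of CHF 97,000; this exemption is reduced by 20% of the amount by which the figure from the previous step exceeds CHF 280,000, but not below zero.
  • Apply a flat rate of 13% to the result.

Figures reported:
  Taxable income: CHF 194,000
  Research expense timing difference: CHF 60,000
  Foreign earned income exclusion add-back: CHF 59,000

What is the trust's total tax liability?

CHF 40,840

Regular income tax:
  CHF 37,000 × 14% = CHF 5,180
  CHF 104,000 × 19% = CHF 19,760
  CHF 53,000 × 30% = CHF 15,900
  → CHF 40,840

Minimum tax:
  Adjusted income: CHF 194,000 + CHF 60,000 + CHF 59,000 = CHF 313,000
  Exemption: CHF 97,000 − 20% × (CHF 313,000 − CHF 280,000) = CHF 97,000 − CHF 6,600 = CHF 90,400
  Base: CHF 313,000 − CHF 90,400 = CHF 222,600
  CHF 222,600 × 13% = CHF 28,938

CHF 40,840 > CHF 28,938, so the regular income tax governs.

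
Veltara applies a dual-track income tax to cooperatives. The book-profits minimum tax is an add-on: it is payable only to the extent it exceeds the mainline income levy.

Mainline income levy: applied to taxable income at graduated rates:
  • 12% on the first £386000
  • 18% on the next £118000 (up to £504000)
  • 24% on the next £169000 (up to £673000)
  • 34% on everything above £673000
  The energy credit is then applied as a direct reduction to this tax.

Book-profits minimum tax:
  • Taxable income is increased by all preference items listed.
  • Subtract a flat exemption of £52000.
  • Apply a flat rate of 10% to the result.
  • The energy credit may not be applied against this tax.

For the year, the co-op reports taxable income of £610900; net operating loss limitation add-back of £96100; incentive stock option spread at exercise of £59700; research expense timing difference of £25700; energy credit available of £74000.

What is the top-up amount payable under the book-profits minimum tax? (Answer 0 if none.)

Mainline income levy:
  £386000 × 12% = £46320
  £118000 × 18% = £21240
  £106900 × 24% = £25656
  → £93216
  Less energy credit £74000 → £19216

Book-profits minimum tax:
  Adjusted income: £610900 + £96100 + £59700 + £25700 = £792400
  Less exemption £52000 → base £740400
  £740400 × 10% = £74040

Excess of book-profits minimum tax over mainline income levy: £74040 − £19216 = £54824.

£54824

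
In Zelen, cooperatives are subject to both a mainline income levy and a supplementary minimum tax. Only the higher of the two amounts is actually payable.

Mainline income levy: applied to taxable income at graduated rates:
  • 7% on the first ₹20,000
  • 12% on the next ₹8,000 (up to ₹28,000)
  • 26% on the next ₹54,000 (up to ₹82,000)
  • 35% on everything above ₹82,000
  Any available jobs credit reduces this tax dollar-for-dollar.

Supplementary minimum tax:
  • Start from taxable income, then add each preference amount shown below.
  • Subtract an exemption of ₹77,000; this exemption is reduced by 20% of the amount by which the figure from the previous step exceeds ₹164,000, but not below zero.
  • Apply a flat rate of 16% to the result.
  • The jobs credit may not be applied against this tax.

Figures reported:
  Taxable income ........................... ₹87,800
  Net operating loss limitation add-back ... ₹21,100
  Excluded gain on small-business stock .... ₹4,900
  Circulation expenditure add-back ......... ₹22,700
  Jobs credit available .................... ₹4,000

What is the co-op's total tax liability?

₹14,430

Supplementary minimum tax:
  Adjusted income: ₹87,800 + ₹21,100 + ₹4,900 + ₹22,700 = ₹136,500
  Exemption: ₹136,500 ≤ ₹164,000, so full ₹77,000 applies
  Base: ₹136,500 − ₹77,000 = ₹59,500
  ₹59,500 × 16% = ₹9,520

Mainline income levy:
  ₹20,000 × 7% = ₹1,400
  ₹8,000 × 12% = ₹960
  ₹54,000 × 26% = ₹14,040
  ₹5,800 × 35% = ₹2,030
  → ₹18,430
  Less jobs credit ₹4,000 → ₹14,430

₹14,430 > ₹9,520, so the mainline income levy governs.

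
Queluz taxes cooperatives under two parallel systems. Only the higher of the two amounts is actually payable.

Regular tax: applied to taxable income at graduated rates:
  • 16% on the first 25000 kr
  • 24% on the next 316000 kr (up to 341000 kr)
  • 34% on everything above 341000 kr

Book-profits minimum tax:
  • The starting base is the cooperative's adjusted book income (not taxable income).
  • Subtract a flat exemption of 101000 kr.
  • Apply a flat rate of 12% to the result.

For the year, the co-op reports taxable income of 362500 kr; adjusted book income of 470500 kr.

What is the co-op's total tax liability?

Book-profits minimum tax:
  Base (adjusted book income): 470500 kr
  Less exemption 101000 kr → base 369500 kr
  369500 kr × 12% = 44340 kr

Regular tax:
  25000 kr × 16% = 4000 kr
  316000 kr × 24% = 75840 kr
  21500 kr × 34% = 7310 kr
  → 87150 kr

87150 kr > 44340 kr, so the regular tax governs.

87150 kr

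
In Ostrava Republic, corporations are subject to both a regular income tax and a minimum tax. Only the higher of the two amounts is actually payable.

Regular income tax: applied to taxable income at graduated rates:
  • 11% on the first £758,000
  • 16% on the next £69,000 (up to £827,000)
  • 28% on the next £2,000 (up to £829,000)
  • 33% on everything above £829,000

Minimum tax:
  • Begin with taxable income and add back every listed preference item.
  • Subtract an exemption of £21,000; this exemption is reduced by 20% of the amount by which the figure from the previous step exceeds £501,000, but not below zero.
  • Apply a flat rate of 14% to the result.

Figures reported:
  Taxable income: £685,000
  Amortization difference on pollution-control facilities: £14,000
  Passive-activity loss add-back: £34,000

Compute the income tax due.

£102,620

Minimum tax:
  Adjusted income: £685,000 + £14,000 + £34,000 = £733,000
  Exemption: 20% × (£733,000 − £501,000) = £46,400 ≥ £21,000, so the exemption is fully phased out
  Base: £733,000 − £0 = £733,000
  £733,000 × 14% = £102,620

Regular income tax:
  £685,000 × 11% = £75,350

£102,620 > £75,350, so the minimum tax is the binding amount.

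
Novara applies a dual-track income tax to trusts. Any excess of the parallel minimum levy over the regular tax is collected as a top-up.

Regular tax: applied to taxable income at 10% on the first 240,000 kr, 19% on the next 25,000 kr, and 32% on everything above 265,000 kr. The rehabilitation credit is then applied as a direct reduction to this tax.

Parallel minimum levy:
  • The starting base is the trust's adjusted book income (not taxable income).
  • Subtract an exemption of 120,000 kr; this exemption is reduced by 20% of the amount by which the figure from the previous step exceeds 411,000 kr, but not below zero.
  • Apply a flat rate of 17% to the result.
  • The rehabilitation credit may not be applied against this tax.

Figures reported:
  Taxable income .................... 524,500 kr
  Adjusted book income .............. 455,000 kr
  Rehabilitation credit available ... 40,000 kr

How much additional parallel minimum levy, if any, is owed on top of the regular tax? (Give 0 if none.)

Parallel minimum levy:
  Base (adjusted book income): 455,000 kr
  Exemption: 120,000 kr − 20% × (455,000 kr − 411,000 kr) = 120,000 kr − 8,800 kr = 111,200 kr
  Base: 455,000 kr − 111,200 kr = 343,800 kr
  343,800 kr × 17% = 58,446 kr

Regular tax:
  240,000 kr × 10% = 24,000 kr
  25,000 kr × 19% = 4,750 kr
  259,500 kr × 32% = 83,040 kr
  → 111,790 kr
  Less rehabilitation credit 40,000 kr → 71,790 kr

58,446 kr ≤ 71,790 kr, so no add-on is due.

0 kr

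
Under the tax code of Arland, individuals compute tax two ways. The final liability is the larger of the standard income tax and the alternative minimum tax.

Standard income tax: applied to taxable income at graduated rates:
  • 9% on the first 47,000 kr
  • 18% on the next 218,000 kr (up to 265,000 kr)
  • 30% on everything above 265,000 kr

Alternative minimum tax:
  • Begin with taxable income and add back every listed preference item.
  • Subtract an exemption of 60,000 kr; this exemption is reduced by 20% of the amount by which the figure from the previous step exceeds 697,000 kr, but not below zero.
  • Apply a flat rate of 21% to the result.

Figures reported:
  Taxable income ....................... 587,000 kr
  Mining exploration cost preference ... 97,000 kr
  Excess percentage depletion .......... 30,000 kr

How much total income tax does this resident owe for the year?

140,070 kr

Alternative minimum tax:
  Adjusted income: 587,000 kr + 97,000 kr + 30,000 kr = 714,000 kr
  Exemption: 60,000 kr − 20% × (714,000 kr − 697,000 kr) = 60,000 kr − 3,400 kr = 56,600 kr
  Base: 714,000 kr − 56,600 kr = 657,400 kr
  657,400 kr × 21% = 138,054 kr

Standard income tax:
  47,000 kr × 9% = 4,230 kr
  218,000 kr × 18% = 39,240 kr
  322,000 kr × 30% = 96,600 kr
  → 140,070 kr

140,070 kr > 138,054 kr, so the standard income tax governs.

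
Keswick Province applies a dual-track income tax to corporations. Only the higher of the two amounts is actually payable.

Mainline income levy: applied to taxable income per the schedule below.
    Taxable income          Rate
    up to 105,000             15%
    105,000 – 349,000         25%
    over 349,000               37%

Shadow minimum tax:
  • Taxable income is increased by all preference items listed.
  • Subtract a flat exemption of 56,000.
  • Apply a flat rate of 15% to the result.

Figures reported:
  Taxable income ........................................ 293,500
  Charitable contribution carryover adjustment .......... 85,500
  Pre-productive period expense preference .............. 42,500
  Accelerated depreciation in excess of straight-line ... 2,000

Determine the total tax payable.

Shadow minimum tax:
  Adjusted income: 293,500 + 85,500 + 42,500 + 2,000 = 423,500
  Less exemption 56,000 → base 367,500
  367,500 × 15% = 55,125

Mainline income levy:
  105,000 × 15% = 15,750
  188,500 × 25% = 47,125
  → 62,875

62,875 > 55,125, so the mainline income levy governs.

62,875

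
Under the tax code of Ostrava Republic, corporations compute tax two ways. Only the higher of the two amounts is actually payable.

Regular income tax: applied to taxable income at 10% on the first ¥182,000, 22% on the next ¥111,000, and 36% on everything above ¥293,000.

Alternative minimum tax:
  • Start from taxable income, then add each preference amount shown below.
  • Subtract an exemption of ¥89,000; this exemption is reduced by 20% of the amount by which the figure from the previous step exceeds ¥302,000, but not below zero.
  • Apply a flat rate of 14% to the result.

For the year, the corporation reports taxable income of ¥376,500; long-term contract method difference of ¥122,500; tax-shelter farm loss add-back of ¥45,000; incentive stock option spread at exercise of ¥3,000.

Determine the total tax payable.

Regular income tax:
  ¥182,000 × 10% = ¥18,200
  ¥111,000 × 22% = ¥24,420
  ¥83,500 × 36% = ¥30,060
  → ¥72,680

Alternative minimum tax:
  Adjusted income: ¥376,500 + ¥122,500 + ¥45,000 + ¥3,000 = ¥547,000
  Exemption: ¥89,000 − 20% × (¥547,000 − ¥302,000) = ¥89,000 − ¥49,000 = ¥40,000
  Base: ¥547,000 − ¥40,000 = ¥507,000
  ¥507,000 × 14% = ¥70,980

¥72,680 > ¥70,980, so the regular income tax governs.

¥72,680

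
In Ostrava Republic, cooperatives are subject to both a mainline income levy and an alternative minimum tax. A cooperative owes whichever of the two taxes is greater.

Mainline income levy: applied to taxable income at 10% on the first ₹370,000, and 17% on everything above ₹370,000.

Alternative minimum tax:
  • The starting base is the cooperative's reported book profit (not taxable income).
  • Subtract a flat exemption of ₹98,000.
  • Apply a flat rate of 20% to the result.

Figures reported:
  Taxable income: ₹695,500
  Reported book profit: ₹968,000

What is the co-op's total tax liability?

Mainline income levy:
  ₹370,000 × 10% = ₹37,000
  ₹325,500 × 17% = ₹55,335
  → ₹92,335

Alternative minimum tax:
  Base (reported book profit): ₹968,000
  Less exemption ₹98,000 → base ₹870,000
  ₹870,000 × 20% = ₹174,000

₹174,000 > ₹92,335, so the alternative minimum tax is the binding amount.

₹174,000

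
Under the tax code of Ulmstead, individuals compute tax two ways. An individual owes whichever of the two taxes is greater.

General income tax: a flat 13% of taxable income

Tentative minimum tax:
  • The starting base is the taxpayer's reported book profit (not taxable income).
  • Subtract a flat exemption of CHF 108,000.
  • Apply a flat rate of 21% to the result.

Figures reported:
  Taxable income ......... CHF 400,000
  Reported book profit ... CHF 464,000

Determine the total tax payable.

General income tax:
  CHF 400,000 × 13% = CHF 52,000

Tentative minimum tax:
  Base (reported book profit): CHF 464,000
  Less exemption CHF 108,000 → base CHF 356,000
  CHF 356,000 × 21% = CHF 74,760

CHF 74,760 > CHF 52,000, so the tentative minimum tax is the binding amount.

CHF 74,760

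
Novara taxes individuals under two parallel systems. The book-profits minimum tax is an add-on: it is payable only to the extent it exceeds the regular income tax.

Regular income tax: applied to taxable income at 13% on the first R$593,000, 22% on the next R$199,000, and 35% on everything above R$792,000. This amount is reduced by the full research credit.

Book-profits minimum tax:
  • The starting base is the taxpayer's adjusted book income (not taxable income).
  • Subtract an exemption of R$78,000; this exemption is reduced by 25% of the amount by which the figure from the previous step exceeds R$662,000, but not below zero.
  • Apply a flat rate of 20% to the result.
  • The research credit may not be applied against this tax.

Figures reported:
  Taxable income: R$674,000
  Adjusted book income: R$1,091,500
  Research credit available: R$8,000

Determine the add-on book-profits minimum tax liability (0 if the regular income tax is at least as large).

Regular income tax:
  R$593,000 × 13% = R$77,090
  R$81,000 × 22% = R$17,820
  → R$94,910
  Less research credit R$8,000 → R$86,910

Book-profits minimum tax:
  Base (adjusted book income): R$1,091,500
  Exemption: 25% × (R$1,091,500 − R$662,000) = R$107,375 ≥ R$78,000, so the exemption is fully phased out
  Base: R$1,091,500 − R$0 = R$1,091,500
  R$1,091,500 × 20% = R$218,300

Excess of book-profits minimum tax over regular income tax: R$218,300 − R$86,910 = R$131,390.

R$131,390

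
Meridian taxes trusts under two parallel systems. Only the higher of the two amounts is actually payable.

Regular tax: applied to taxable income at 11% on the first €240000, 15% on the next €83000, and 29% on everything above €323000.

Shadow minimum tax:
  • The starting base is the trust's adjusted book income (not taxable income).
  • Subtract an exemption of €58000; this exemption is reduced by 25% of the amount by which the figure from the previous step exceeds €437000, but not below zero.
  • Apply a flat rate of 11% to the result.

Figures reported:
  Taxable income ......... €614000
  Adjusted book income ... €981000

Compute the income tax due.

Shadow minimum tax:
  Base (adjusted book income): €981000
  Exemption: 25% × (€981000 − €437000) = €136000 ≥ €58000, so the exemption is fully phased out
  Base: €981000 − €0 = €981000
  €981000 × 11% = €107910

Regular tax:
  €240000 × 11% = €26400
  €83000 × 15% = €12450
  €291000 × 29% = €84390
  → €123240

€123240 > €107910, so the regular tax governs.

€123240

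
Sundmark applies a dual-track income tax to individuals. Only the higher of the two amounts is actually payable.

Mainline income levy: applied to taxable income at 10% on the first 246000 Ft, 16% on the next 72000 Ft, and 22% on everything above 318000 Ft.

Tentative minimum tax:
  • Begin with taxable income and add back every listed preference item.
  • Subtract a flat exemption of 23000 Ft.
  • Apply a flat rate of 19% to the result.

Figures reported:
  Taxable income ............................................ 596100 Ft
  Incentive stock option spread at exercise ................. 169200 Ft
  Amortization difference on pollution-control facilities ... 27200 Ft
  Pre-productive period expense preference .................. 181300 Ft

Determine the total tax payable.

Mainline income levy:
  246000 Ft × 10% = 24600 Ft
  72000 Ft × 16% = 11520 Ft
  278100 Ft × 22% = 61182 Ft
  → 97302 Ft

Tentative minimum tax:
  Adjusted income: 596100 Ft + 169200 Ft + 27200 Ft + 181300 Ft = 973800 Ft
  Less exemption 23000 Ft → base 950800 Ft
  950800 Ft × 19% = 180652 Ft

180652 Ft > 97302 Ft, so the tentative minimum tax is the binding amount.

180652 Ft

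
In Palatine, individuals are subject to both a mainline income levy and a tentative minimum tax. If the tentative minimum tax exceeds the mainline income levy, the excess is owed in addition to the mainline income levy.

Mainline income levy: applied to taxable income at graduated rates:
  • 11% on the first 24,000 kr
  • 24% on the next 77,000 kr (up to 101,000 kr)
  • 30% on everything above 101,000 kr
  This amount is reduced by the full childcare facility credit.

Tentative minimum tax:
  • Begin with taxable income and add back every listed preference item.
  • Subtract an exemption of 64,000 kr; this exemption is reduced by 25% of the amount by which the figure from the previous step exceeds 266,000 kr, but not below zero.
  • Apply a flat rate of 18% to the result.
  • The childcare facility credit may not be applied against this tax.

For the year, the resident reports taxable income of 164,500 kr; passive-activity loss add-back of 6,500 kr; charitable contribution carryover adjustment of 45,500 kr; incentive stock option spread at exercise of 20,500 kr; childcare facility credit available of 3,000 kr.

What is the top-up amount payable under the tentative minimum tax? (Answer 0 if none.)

0 kr

Tentative minimum tax:
  Adjusted income: 164,500 kr + 6,500 kr + 45,500 kr + 20,500 kr = 237,000 kr
  Exemption: 237,000 kr ≤ 266,000 kr, so full 64,000 kr applies
  Base: 237,000 kr − 64,000 kr = 173,000 kr
  173,000 kr × 18% = 31,140 kr

Mainline income levy:
  24,000 kr × 11% = 2,640 kr
  77,000 kr × 24% = 18,480 kr
  63,500 kr × 30% = 19,050 kr
  → 40,170 kr
  Less childcare facility credit 3,000 kr → 37,170 kr

31,140 kr ≤ 37,170 kr, so no add-on is due.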